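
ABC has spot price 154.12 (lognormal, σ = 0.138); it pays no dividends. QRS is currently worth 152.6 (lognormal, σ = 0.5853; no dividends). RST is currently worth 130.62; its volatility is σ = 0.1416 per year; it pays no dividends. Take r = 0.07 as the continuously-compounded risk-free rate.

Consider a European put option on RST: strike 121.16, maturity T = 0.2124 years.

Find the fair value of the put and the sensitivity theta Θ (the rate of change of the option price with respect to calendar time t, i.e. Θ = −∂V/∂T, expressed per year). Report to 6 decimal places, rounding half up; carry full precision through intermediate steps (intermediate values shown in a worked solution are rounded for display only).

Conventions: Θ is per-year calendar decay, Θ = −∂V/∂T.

σ√T = 0.1416·√0.2124 = 0.065259
d₁ = (ln(S/K) + (r+σ²/2)T) / (σ√T) = (ln(130.62/121.16) + (0.07+0.1416²/2)·0.2124) / 0.065259 = (0.075180 + 0.016997) / 0.065259 = 1.412490
d₂ = d₁ − σ√T = 1.412490 − 0.065259 = 1.347231
e^{−rT} = 0.985242
N(−d₁) = 0.078903,  N(−d₂) = 0.088953
Put price V = K·e^{−rT}·N(−d₂) − S·N(−d₁) = 10.618475 − 10.306286 = 0.312189
φ(d₁) = (1/√(2π))·e^{−d₁²/2} = 0.147121
Θ = −S·φ(d₁)·σ/(2√T) + r·K·e^{−rT}·N(−d₂) = −2.952154 + 0.743293 = -2.208861

price = 0.312189
Θ = -2.208861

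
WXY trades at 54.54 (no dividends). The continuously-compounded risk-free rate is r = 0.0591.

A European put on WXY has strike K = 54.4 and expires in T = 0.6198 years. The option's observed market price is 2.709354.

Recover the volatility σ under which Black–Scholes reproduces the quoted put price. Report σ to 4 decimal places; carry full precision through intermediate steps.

At σ = 0.2183 the Black–Scholes value reproduces the quote:
σ√T = 0.2183·√0.6198 = 0.171862
d₁ = (ln(S/K) + (r+σ²/2)T) / (σ√T) = (ln(54.54/54.4) + (0.0591+0.2183²/2)·0.6198) / 0.171862 = (0.002570 + 0.051398) / 0.171862 = 0.314023
d₂ = d₁ − σ√T = 0.314023 − 0.171862 = 0.142162
e^{−rT} = 0.964033
N(−d₁) = 0.376752,  N(−d₂) = 0.443476
V = K·e^{−rT}·N(−d₂) − S·N(−d₁) = 23.257387 − 20.548033 = 2.709354 (equal to the quote); since ∂V/∂σ > 0 for all σ, the implied volatility is unique

sigma = 0.2183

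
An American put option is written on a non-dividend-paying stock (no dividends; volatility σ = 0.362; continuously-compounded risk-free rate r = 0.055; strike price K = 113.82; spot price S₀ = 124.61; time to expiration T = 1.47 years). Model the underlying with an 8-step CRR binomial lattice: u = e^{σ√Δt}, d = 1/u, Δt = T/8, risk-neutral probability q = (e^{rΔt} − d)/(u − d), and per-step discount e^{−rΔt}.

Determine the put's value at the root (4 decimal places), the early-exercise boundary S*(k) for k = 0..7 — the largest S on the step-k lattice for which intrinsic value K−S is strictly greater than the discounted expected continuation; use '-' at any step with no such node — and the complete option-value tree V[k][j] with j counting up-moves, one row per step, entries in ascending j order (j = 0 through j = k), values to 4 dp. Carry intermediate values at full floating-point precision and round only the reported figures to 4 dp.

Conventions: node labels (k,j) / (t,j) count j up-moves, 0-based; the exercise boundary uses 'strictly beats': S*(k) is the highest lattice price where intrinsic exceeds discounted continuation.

Δt=0.18375  u=1.16786  d=0.85627  q=0.49388  discount=0.98994
step 8 (expiry): payoffs max(K−S,0) = 77.8103 64.7063 46.8337 22.4572 0.0000 0.0000 0.0000 0.0000 0.0000
step 7: (k=7,j=0): S=42.0543, K−S=71.7657, hold=70.6212 ⇒ V=71.7657 exercise | (k=7,j=1): S=57.3580, K−S=56.4620, hold=55.3175 ⇒ V=56.4620 exercise | (k=7,j=2): S=78.2308, K−S=35.5892, hold=34.4447 ⇒ V=35.5892 exercise | (k=7,j=3): S=106.6992, K−S=7.1208, hold=11.2517 ⇒ V=11.2517 continue | (k=7,j=4): S=145.5273, K−S=0.0000, hold=0.0000 ⇒ V=0.0000 continue | (k=7,j=5): S=198.4852, K−S=0.0000, hold=0.0000 ⇒ V=0.0000 continue | (k=7,j=6): S=270.7145, K−S=0.0000, hold=0.0000 ⇒ V=0.0000 continue | (k=7,j=7): S=369.2283, K−S=0.0000, hold=0.0000 ⇒ V=0.0000 continue  boundary S*=78.2308
step 6: (k=6,j=0): S=49.1137, K−S=64.7063, hold=63.5618 ⇒ V=64.7063 exercise | (k=6,j=1): S=66.9863, K−S=46.8337, hold=45.6892 ⇒ V=46.8337 exercise | (k=6,j=2): S=91.3628, K−S=22.4572, hold=23.3324 ⇒ V=23.3324 continue | (k=6,j=3): S=124.6100, K−S=0.0000, hold=5.6374 ⇒ V=5.6374 continue | (k=6,j=4): S=169.9559, K−S=0.0000, hold=0.0000 ⇒ V=0.0000 continue | (k=6,j=5): S=231.8034, K−S=0.0000, hold=0.0000 ⇒ V=0.0000 continue | (k=6,j=6): S=316.1573, K−S=0.0000, hold=0.0000 ⇒ V=0.0000 continue  boundary S*=66.9863
step 5: (k=5,j=0): S=57.3580, K−S=56.4620, hold=55.3175 ⇒ V=56.4620 exercise | (k=5,j=1): S=78.2308, K−S=35.5892, hold=34.8726 ⇒ V=35.5892 exercise | (k=5,j=2): S=106.6992, K−S=7.1208, hold=14.4464 ⇒ V=14.4464 continue | (k=5,j=3): S=145.5273, K−S=0.0000, hold=2.8245 ⇒ V=2.8245 continue | (k=5,j=4): S=198.4852, K−S=0.0000, hold=0.0000 ⇒ V=0.0000 continue | (k=5,j=5): S=270.7145, K−S=0.0000, hold=0.0000 ⇒ V=0.0000 continue  boundary S*=78.2308
step 4: (k=4,j=0): S=66.9863, K−S=46.8337, hold=45.6892 ⇒ V=46.8337 exercise | (k=4,j=1): S=91.3628, K−S=22.4572, hold=24.8943 ⇒ V=24.8943 continue | (k=4,j=2): S=124.6100, K−S=0.0000, hold=8.6190 ⇒ V=8.6190 continue | (k=4,j=3): S=169.9559, K−S=0.0000, hold=1.4152 ⇒ V=1.4152 continue | (k=4,j=4): S=231.8034, K−S=0.0000, hold=0.0000 ⇒ V=0.0000 continue  boundary S*=66.9863
step 3: (k=3,j=0): S=78.2308, K−S=35.5892, hold=35.6362 ⇒ V=35.6362 continue | (k=3,j=1): S=106.6992, K−S=7.1208, hold=16.6867 ⇒ V=16.6867 continue | (k=3,j=2): S=145.5273, K−S=0.0000, hold=5.0103 ⇒ V=5.0103 continue | (k=3,j=3): S=198.4852, K−S=0.0000, hold=0.7090 ⇒ V=0.7090 continue  boundary S*=-
step 2: (k=2,j=0): S=91.3628, K−S=22.4572, hold=26.0132 ⇒ V=26.0132 continue | (k=2,j=1): S=124.6100, K−S=0.0000, hold=10.8101 ⇒ V=10.8101 continue | (k=2,j=2): S=169.9559, K−S=0.0000, hold=2.8569 ⇒ V=2.8569 continue  boundary S*=-
step 1: (k=1,j=0): S=106.6992, K−S=7.1208, hold=18.3186 ⇒ V=18.3186 continue | (k=1,j=1): S=145.5273, K−S=0.0000, hold=6.8130 ⇒ V=6.8130 continue  boundary S*=-
step 0: (k=0,j=0): S=124.6100, K−S=0.0000, hold=12.5091 ⇒ V=12.5091 continue  boundary S*=-

price = 12.5091
boundary = - - - - 66.9863 78.2308 66.9863 78.2308
tree:
12.5091
18.3186 6.8130
26.0132 10.8101 2.8569
35.6362 16.6867 5.0103 0.7090
46.8337 24.8943 8.6190 1.4152 0.0000
56.4620 35.5892 14.4464 2.8245 0.0000 0.0000
64.7063 46.8337 23.3324 5.6374 0.0000 0.0000 0.0000
71.7657 56.4620 35.5892 11.2517 0.0000 0.0000 0.0000 0.0000
77.8103 64.7063 46.8337 22.4572 0.0000 0.0000 0.0000 0.0000 0.0000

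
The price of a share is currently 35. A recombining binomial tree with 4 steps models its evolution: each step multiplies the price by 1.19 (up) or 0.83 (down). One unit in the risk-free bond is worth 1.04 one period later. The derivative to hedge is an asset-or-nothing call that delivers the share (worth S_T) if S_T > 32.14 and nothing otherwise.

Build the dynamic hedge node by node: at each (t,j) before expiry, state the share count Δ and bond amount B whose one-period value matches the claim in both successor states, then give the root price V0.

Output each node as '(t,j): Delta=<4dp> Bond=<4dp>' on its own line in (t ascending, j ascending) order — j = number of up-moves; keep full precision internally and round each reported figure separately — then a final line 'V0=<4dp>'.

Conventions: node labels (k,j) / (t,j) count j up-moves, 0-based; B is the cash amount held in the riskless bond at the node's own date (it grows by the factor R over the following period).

Arbitrage-free pricing uses the up-move probability p* = (R−d)/(u−d) = 0.5833, discounting each step at R = 1.04.
Payoffs at expiry: V(4,0)=0.0000, V(4,1)=0.0000, V(4,2)=34.1443, V(4,3)=48.9539, V(4,4)=70.1869
(3,0): S=20.0125. Δ = (V_up−V_dn)/(S_up−S_dn) = (0.0000−0.0000)/(23.8149−16.6104) = 0.0000. V = [p*·0.0000 + (1−p*)·0.0000]/1.04 = 0.0000. B = V − Δ·S = 0.0000.
(3,1): S=28.6927. Δ = (V_up−V_dn)/(S_up−S_dn) = (34.1443−0.0000)/(34.1443−23.8149) = 3.3056. V = [p*·34.1443 + (1−p*)·0.0000]/1.04 = 19.1514. B = V − Δ·S = -75.6938.
(3,2): S=41.1377. Δ = (V_up−V_dn)/(S_up−S_dn) = (48.9539−34.1443)/(48.9539−34.1443) = 1.0000. V = [p*·48.9539 + (1−p*)·34.1443]/1.04 = 41.1377. B = V − Δ·S = 0.0000.
(3,3): S=58.9806. Δ = (V_up−V_dn)/(S_up−S_dn) = (70.1869−48.9539)/(70.1869−48.9539) = 1.0000. V = [p*·70.1869 + (1−p*)·48.9539]/1.04 = 58.9806. B = V − Δ·S = 0.0000.
(2,0): S=24.1115. Δ = (V_up−V_dn)/(S_up−S_dn) = (19.1514−0.0000)/(28.6927−20.0125) = 2.2064. V = [p*·19.1514 + (1−p*)·0.0000]/1.04 = 10.7420. B = V − Δ·S = -42.4565.
(2,1): S=34.5695. Δ = (V_up−V_dn)/(S_up−S_dn) = (41.1377−19.1514)/(41.1377−28.6927) = 1.7667. V = [p*·41.1377 + (1−p*)·19.1514]/1.04 = 30.7469. B = V − Δ·S = -30.3260.
(2,2): S=49.5635. Δ = (V_up−V_dn)/(S_up−S_dn) = (58.9806−41.1377)/(58.9806−41.1377) = 1.0000. V = [p*·58.9806 + (1−p*)·41.1377]/1.04 = 49.5635. B = V − Δ·S = 0.0000.
(1,0): S=29.0500. Δ = (V_up−V_dn)/(S_up−S_dn) = (30.7469−10.7420)/(34.5695−24.1115) = 1.9129. V = [p*·30.7469 + (1−p*)·10.7420]/1.04 = 21.5495. B = V − Δ·S = -34.0196.
(1,1): S=41.6500. Δ = (V_up−V_dn)/(S_up−S_dn) = (49.5635−30.7469)/(49.5635−34.5695) = 1.2549. V = [p*·49.5635 + (1−p*)·30.7469]/1.04 = 40.1185. B = V − Δ·S = -12.1499.
(0,0): S=35.0000. Δ = (V_up−V_dn)/(S_up−S_dn) = (40.1185−21.5495)/(41.6500−29.0500) = 1.4737. V = [p*·40.1185 + (1−p*)·21.5495]/1.04 = 31.1360. B = V − Δ·S = -20.4445.
Check: Δ(0,0)·S0 + B(0,0) = 31.1360 = V0.

(0,0): Delta=1.4737 Bond=-20.4445
(1,0): Delta=1.9129 Bond=-34.0196
(1,1): Delta=1.2549 Bond=-12.1499
(2,0): Delta=2.2064 Bond=-42.4565
(2,1): Delta=1.7667 Bond=-30.3260
(2,2): Delta=1.0000 Bond=0.0000
(3,0): Delta=0.0000 Bond=0.0000
(3,1): Delta=3.3056 Bond=-75.6938
(3,2): Delta=1.0000 Bond=0.0000
(3,3): Delta=1.0000 Bond=0.0000
V0=31.1360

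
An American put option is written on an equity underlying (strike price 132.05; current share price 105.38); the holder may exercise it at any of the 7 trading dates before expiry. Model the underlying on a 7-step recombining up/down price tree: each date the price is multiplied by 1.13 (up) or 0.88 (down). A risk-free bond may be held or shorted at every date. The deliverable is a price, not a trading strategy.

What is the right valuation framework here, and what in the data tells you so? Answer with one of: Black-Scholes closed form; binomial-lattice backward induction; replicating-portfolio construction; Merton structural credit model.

framework: binomial-lattice backward induction

Key observation: the defining feature is the embedded early-exercise option across 7 discrete dates on the spot-105.38 tree; pricing the strike-132.05 put means working backward with an exercise test at every node.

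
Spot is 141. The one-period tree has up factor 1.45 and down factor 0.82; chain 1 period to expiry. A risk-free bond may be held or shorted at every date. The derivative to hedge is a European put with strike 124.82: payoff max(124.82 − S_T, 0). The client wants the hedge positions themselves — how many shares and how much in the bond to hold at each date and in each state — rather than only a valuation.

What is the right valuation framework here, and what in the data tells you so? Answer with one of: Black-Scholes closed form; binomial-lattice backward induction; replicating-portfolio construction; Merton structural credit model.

Key observation: the task asks for the hedge itself — share and bond holdings at every node of the 1-period tree on spot 141 with factors 1.45/0.82 — which is exactly what the replicating-portfolio construction produces.

framework: replicating-portfolio construction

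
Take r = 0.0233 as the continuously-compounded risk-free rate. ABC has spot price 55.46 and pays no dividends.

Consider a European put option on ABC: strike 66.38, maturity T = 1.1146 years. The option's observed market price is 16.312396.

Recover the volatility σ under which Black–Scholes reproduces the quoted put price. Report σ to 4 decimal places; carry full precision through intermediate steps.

At σ = 0.4436 the Black–Scholes value reproduces the quote:
σ√T = 0.4436·√1.1146 = 0.468329
d₁ = (ln(S/K) + (r+σ²/2)T) / (σ√T) = (ln(55.46/66.38) + (0.0233+0.4436²/2)·1.1146) / 0.468329 = (-0.179734 + 0.135636) / 0.468329 = -0.094159
d₂ = d₁ − σ√T = -0.094159 − 0.468329 = -0.562488
e^{−rT} = 0.974364
N(−d₁) = 0.537509,  N(−d₂) = 0.713108
V = K·e^{−rT}·N(−d₂) − S·N(−d₁) = 46.122629 − 29.810233 = 16.312396 (matching the quote); vega is positive throughout, so no other σ reproduces this price

sigma = 0.4436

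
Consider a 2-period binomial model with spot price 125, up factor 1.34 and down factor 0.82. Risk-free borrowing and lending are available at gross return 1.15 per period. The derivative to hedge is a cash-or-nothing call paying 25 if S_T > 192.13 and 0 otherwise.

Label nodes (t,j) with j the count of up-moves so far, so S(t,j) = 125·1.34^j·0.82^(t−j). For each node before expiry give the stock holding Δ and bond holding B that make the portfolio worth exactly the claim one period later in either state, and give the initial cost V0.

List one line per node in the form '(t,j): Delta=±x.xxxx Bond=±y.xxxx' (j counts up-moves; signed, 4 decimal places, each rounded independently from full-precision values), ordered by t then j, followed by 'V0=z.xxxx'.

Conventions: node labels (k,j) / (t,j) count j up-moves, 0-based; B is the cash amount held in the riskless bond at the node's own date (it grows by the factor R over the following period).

(0,0): Delta=0.2122 Bond=-18.9176
(1,0): Delta=0.0000 Bond=0.0000
(1,1): Delta=0.2870 Bond=-34.2809
V0=7.6132

No-arbitrage ⇒ martingale measure with p* = (R−d)/(u−d) = 0.6346.
Expiry values: V(2,0)=0.0000, V(2,1)=0.0000, V(2,2)=25.0000
(1,0): S=102.5000. Δ = (V_up−V_dn)/(S_up−S_dn) = (0.0000−0.0000)/(137.3500−84.0500) = 0.0000. V = [p*·0.0000 + (1−p*)·0.0000]/1.15 = 0.0000. B = V − Δ·S = 0.0000.
(1,1): S=167.5000. Δ = (V_up−V_dn)/(S_up−S_dn) = (25.0000−0.0000)/(224.4500−137.3500) = 0.2870. V = [p*·25.0000 + (1−p*)·0.0000]/1.15 = 13.7960. B = V − Δ·S = -34.2809.
(0,0): S=125.0000. Δ = (V_up−V_dn)/(S_up−S_dn) = (13.7960−0.0000)/(167.5000−102.5000) = 0.2122. V = [p*·13.7960 + (1−p*)·0.0000]/1.15 = 7.6132. B = V − Δ·S = -18.9176.
Check: Δ(0,0)·S0 + B(0,0) = 7.6132 = V0.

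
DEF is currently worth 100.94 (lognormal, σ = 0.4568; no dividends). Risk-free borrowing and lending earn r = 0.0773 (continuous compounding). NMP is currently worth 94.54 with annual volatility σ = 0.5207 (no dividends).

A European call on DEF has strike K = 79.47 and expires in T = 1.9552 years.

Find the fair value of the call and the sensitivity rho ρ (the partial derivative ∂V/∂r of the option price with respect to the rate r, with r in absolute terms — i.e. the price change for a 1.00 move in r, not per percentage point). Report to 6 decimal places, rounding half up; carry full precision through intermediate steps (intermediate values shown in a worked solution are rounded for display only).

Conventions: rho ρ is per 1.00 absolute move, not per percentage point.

σ√T = 0.4568·√1.9552 = 0.638736
d₁ = (ln(S/K) + (r+σ²/2)T) / (σ√T) = (ln(100.94/79.47) + (0.0773+0.4568²/2)·1.9552) / 0.638736 = (0.239147 + 0.355129) / 0.638736 = 0.930393
d₂ = d₁ − σ√T = 0.930393 − 0.638736 = 0.291656
e^{−rT} = 0.859730
N(d₁) = 0.823916,  N(d₂) = 0.614725
Call price V = S·N(d₁) − K·e^{−rT}·N(d₂) = 83.166093 − 41.999716 = 41.166377
ρ = K·T·e^{−rT}·N(d₂) = 82.117845

price = 41.166377
ρ = 82.117845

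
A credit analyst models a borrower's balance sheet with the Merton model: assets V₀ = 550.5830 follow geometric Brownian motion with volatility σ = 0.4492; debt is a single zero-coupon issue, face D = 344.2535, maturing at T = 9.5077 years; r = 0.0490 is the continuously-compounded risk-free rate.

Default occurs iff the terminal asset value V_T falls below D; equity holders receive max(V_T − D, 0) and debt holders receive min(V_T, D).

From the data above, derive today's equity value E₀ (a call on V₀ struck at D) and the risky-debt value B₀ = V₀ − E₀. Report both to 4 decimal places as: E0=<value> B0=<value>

E0=396.8710 B0=153.7120

With assets at 550.5830 and a single debt payment of 344.2535 at 9.5077 years:
d₁ = [ln(V₀/D) + (r + σ²/2)T] / (σ√T)
   = [ln(550.5830/344.2535) + (0.0490 + 0.5·0.4492²)·9.5077] / (0.4492·√9.5077)
   = [0.469599 + 1.425112] / 1.385088 = 1.367936
d₂ = d₁ − σ√T = 1.367936 − 1.385088 = -0.017153
N(d₁) = 0.914334,  N(d₂) = 0.493157,  e^(−rT) = 0.627584
E₀ = V₀·N(d₁) − D·e^(−rT)·N(d₂)
   = 550.5830·0.914334 − 344.2535·0.627584·0.493157 = 396.870986
B₀ = V₀ − E₀ = 550.5830 − 396.870986 = 153.712014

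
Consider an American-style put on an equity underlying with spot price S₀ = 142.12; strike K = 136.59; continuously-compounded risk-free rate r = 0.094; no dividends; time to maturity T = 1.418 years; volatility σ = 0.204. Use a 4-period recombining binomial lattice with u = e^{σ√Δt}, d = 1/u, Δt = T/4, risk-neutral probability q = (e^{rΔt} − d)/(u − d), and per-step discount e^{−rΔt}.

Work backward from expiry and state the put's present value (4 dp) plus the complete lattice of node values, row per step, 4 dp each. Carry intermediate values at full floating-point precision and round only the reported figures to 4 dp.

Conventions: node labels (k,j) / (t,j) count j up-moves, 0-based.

Δt=0.35450  u=1.12915  d=0.88563  q=0.60882  discount=0.96723
step 4 (expiry): payoffs max(K−S,0) = 49.1611 25.1207 0.0000 0.0000 0.0000
k=3: (k=3,j=0): S=98.7200, K−S=37.8700, hold=33.3934 ⇒ V=37.8700 exercise | (k=3,j=1): S=125.8651, K−S=10.7249, hold=9.5048 ⇒ V=10.7249 exercise | (k=3,j=2): S=160.4742, K−S=0.0000, hold=0.0000 ⇒ V=0.0000 continue | (k=3,j=3): S=204.5998, K−S=0.0000, hold=0.0000 ⇒ V=0.0000 continue
k=2: (k=2,j=0): S=111.4693, K−S=25.1207, hold=20.6441 ⇒ V=25.1207 exercise | (k=2,j=1): S=142.1200, K−S=0.0000, hold=4.0579 ⇒ V=4.0579 continue | (k=2,j=2): S=181.1988, K−S=0.0000, hold=0.0000 ⇒ V=0.0000 continue
k=1: (k=1,j=0): S=125.8651, K−S=10.7249, hold=11.8943 ⇒ V=11.8943 continue | (k=1,j=1): S=160.4742, K−S=0.0000, hold=1.5354 ⇒ V=1.5354 continue
k=0: (k=0,j=0): S=142.1200, K−S=0.0000, hold=5.4045 ⇒ V=5.4045 continue

price = 5.4045
tree:
5.4045
11.8943 1.5354
25.1207 4.0579 0.0000
37.8700 10.7249 0.0000 0.0000
49.1611 25.1207 0.0000 0.0000 0.0000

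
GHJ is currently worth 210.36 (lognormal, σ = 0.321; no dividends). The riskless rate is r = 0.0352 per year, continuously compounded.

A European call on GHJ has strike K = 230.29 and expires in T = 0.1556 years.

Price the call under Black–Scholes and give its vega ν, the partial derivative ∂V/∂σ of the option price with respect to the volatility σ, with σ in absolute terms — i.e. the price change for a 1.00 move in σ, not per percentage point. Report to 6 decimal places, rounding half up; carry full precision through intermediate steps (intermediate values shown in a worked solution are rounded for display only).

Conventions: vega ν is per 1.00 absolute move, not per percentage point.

σ√T = 0.321·√0.1556 = 0.126622
d₁ = (ln(S/K) + (r+σ²/2)T) / (σ√T) = (ln(210.36/230.29) + (0.0352+0.321²/2)·0.1556) / 0.126622 = (-0.090519 + 0.013494) / 0.126622 = -0.608308
d₂ = d₁ − σ√T = -0.608308 − 0.126622 = -0.734930
e^{−rT} = 0.994538
N(d₁) = 0.271492,  N(d₂) = 0.231191
Call price V = S·N(d₁) − K·e^{−rT}·N(d₂) = 57.110956 − 52.950148 = 4.160808
φ(d₁) = (1/√(2π))·e^{−d₁²/2} = 0.331556
ν = S·φ(d₁)·√T = 27.512185

price = 4.160808
ν = 27.512185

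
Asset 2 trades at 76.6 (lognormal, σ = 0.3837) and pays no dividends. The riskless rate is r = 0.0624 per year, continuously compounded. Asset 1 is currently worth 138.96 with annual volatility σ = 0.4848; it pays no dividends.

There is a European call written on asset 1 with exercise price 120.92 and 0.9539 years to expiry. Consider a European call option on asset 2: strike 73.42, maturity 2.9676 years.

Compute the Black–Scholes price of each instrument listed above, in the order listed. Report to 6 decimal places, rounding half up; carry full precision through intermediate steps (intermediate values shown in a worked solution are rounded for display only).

[asset 1 call K=120.92]
σ√T = 0.4848·√0.9539 = 0.473494
d₁ = (ln(S/K) + (r+σ²/2)T) / (σ√T) = (ln(138.96/120.92) + (0.0624+0.4848²/2)·0.9539) / 0.473494 = (0.139057 + 0.171621) / 0.473494 = 0.656141
d₂ = d₁ − σ√T = 0.656141 − 0.473494 = 0.182647
e^{−rT} = 0.942214
N(d₁) = 0.744133,  N(d₂) = 0.572463
price = S·N(d₁) − K·e^{−rT}·N(d₂) = 103.404750 − 65.222068 = 38.182681
[asset 2 call K=73.42]
σ√T = 0.3837·√2.9676 = 0.660989
d₁ = (ln(S/K) + (r+σ²/2)T) / (σ√T) = (ln(76.6/73.42) + (0.0624+0.3837²/2)·2.9676) / 0.660989 = (0.042401 + 0.403632) / 0.660989 = 0.674795
d₂ = d₁ − σ√T = 0.674795 − 0.660989 = 0.013806
e^{−rT} = 0.830956
N(d₁) = 0.750097,  N(d₂) = 0.505508
price = S·N(d₁) − K·e^{−rT}·N(d₂) = 57.457433 − 30.840408 = 26.617025

price(asset 1 call K=120.92) = 38.182681
price(asset 2 call K=73.42) = 26.617025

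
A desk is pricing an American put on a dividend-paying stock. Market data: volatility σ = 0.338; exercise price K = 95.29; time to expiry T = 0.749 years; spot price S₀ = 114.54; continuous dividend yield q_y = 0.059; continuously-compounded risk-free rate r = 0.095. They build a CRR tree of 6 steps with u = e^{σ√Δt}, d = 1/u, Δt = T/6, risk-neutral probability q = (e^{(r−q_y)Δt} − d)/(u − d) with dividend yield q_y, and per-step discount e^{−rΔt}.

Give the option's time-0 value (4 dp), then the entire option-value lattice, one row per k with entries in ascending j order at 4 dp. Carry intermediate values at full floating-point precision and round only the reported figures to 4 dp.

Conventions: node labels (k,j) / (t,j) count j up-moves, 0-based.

price = 4.2647
tree:
4.2647
6.8852 1.6302
10.8482 2.9118 0.3307
16.5644 5.1394 0.6549 0.0000
24.2503 8.9365 1.2968 0.0000 0.0000
32.2470 15.2393 2.5680 0.0000 0.0000 0.0000
39.3435 24.2503 5.0853 0.0000 0.0000 0.0000 0.0000

Δt=0.12483, u=1.12684, d=0.88743, q=0.48899, disc=e^(-rΔt)=0.98821
k=6 terminal: V=max(K-S,0) → 39.3435 24.2503 5.0853 0.0000 0.0000 0.0000 0.0000
k=5: j=0 S=63.0430 intr=32.2470 cont=31.5862 V=32.2470[EX]; j=1 S=80.0507 intr=15.2393 cont=14.7033 V=15.2393[EX]; j=2 S=101.6467 intr=0.0000 cont=2.5680 V=2.5680[hold]; j=3 S=129.0688 intr=0.0000 cont=0.0000 V=0.0000[hold]; j=4 S=163.8888 intr=0.0000 cont=0.0000 V=0.0000[hold]; j=5 S=208.1025 intr=0.0000 cont=0.0000 V=0.0000[hold]
k=4: j=0 S=71.0397 intr=24.2503 cont=23.6482 V=24.2503[EX]; j=1 S=90.2047 intr=5.0853 cont=8.9365 V=8.9365[hold]; j=2 S=114.5400 intr=0.0000 cont=1.2968 V=1.2968[hold]; j=3 S=145.4405 intr=0.0000 cont=0.0000 V=0.0000[hold]; j=4 S=184.6772 intr=0.0000 cont=0.0000 V=0.0000[hold]
k=3: j=0 S=80.0507 intr=15.2393 cont=16.5644 V=16.5644[hold]; j=1 S=101.6467 intr=0.0000 cont=5.1394 V=5.1394[hold]; j=2 S=129.0688 intr=0.0000 cont=0.6549 V=0.6549[hold]; j=3 S=163.8888 intr=0.0000 cont=0.0000 V=0.0000[hold]
k=2: j=0 S=90.2047 intr=5.0853 cont=10.8482 V=10.8482[hold]; j=1 S=114.5400 intr=0.0000 cont=2.9118 V=2.9118[hold]; j=2 S=145.4405 intr=0.0000 cont=0.3307 V=0.3307[hold]
k=1: j=0 S=101.6467 intr=0.0000 cont=6.8852 V=6.8852[hold]; j=1 S=129.0688 intr=0.0000 cont=1.6302 V=1.6302[hold]
k=0: j=0 S=114.5400 intr=0.0000 cont=4.2647 V=4.2647[hold]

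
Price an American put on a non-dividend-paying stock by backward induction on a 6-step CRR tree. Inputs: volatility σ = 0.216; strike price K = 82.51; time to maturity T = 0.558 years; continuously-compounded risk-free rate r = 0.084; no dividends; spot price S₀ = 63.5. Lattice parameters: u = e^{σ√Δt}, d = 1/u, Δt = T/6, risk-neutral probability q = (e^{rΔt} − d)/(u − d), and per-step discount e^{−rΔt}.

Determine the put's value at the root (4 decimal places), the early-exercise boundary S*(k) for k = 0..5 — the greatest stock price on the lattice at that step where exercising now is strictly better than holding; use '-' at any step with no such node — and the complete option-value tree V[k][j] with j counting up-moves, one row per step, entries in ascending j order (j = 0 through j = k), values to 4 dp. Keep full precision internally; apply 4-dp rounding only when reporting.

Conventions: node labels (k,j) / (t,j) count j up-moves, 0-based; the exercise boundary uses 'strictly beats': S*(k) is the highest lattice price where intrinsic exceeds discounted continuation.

price = 19.0100
boundary = 63.5000 67.8237 72.4417 67.8237 72.4417 77.3742
tree:
19.0100
23.0580 14.6863
26.8480 19.0100 10.0683
30.3964 23.0580 14.6863 5.8198
33.7185 26.8480 19.0100 10.0683 2.3287
36.8289 30.3964 23.0580 14.6863 5.1358 0.0000
39.7410 33.7185 26.8480 19.0100 10.0683 0.0000 0.0000

params: Δt=0.09300 u=1.06809 d=0.93625 q=0.54302 e^(-rΔt)=0.99222
t_6 payoffs: 39.7410 33.7185 26.8480 19.0100 10.0683 0.0000 0.0000
t_5: node(5,0) S=45.6811 payoff=36.8289 vs cont=36.1869 → 36.8289 [stop]  node(5,1) S=52.1136 payoff=30.3964 vs cont=29.7543 → 30.3964 [stop]  node(5,2) S=59.4520 payoff=23.0580 vs cont=22.4160 → 23.0580 [stop]  node(5,3) S=67.8237 payoff=14.6863 vs cont=14.0443 → 14.6863 [stop]  node(5,4) S=77.3742 payoff=5.1358 vs cont=4.5652 → 5.1358 [stop]  node(5,5) S=88.2696 payoff=0.0000 vs cont=0.0000 → 0.0000 [wait]  ⇒ S*(5)=77.3742
t_4: node(4,0) S=48.7915 payoff=33.7185 vs cont=33.0765 → 33.7185 [stop]  node(4,1) S=55.6620 payoff=26.8480 vs cont=26.2059 → 26.8480 [stop]  node(4,2) S=63.5000 payoff=19.0100 vs cont=18.3679 → 19.0100 [stop]  node(4,3) S=72.4417 payoff=10.0683 vs cont=9.4262 → 10.0683 [stop]  node(4,4) S=82.6425 payoff=0.0000 vs cont=2.3287 → 2.3287 [wait]  ⇒ S*(4)=72.4417
t_3: node(3,0) S=52.1136 payoff=30.3964 vs cont=29.7543 → 30.3964 [stop]  node(3,1) S=59.4520 payoff=23.0580 vs cont=22.4160 → 23.0580 [stop]  node(3,2) S=67.8237 payoff=14.6863 vs cont=14.0443 → 14.6863 [stop]  node(3,3) S=77.3742 payoff=5.1358 vs cont=5.8198 → 5.8198 [wait]  ⇒ S*(3)=67.8237
t_2: node(2,0) S=55.6620 payoff=26.8480 vs cont=26.2059 → 26.8480 [stop]  node(2,1) S=63.5000 payoff=19.0100 vs cont=18.3679 → 19.0100 [stop]  node(2,2) S=72.4417 payoff=10.0683 vs cont=9.7948 → 10.0683 [stop]  ⇒ S*(2)=72.4417
t_1: node(1,0) S=59.4520 payoff=23.0580 vs cont=22.4160 → 23.0580 [stop]  node(1,1) S=67.8237 payoff=14.6863 vs cont=14.0443 → 14.6863 [stop]  ⇒ S*(1)=67.8237
t_0: node(0,0) S=63.5000 payoff=19.0100 vs cont=18.3679 → 19.0100 [stop]  ⇒ S*(0)=63.5000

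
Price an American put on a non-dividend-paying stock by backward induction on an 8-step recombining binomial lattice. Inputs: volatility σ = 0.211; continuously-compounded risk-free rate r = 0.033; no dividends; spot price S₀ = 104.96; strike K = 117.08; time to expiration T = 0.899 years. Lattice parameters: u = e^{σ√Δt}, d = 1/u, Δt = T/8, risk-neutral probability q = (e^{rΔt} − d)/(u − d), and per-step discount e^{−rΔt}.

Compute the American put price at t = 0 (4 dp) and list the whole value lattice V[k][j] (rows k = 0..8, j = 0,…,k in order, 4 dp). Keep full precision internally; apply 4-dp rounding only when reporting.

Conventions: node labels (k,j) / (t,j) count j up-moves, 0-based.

price = 14.5724
tree:
14.5724
19.7809 9.6457
25.9657 13.9489 5.5580
32.1878 19.4410 8.7438 2.5200
37.9849 25.9657 13.2781 4.4262 0.6965
43.3862 32.1878 19.2876 7.5680 1.4226 0.0000
48.4187 37.9849 25.9657 12.4502 2.9054 0.0000 0.0000
53.1075 43.3862 32.1878 19.2876 5.9341 0.0000 0.0000 0.0000
57.4761 48.4187 37.9849 25.9657 12.1200 0.0000 0.0000 0.0000 0.0000

params: Δt=0.11238 u=1.07329 d=0.93171 q=0.50857 e^(-rΔt)=0.99630
t_8 payoffs: 57.4761 48.4187 37.9849 25.9657 12.1200 0.0000 0.0000 0.0000 0.0000
k=7: node(7,0) S=63.9725 payoff=53.1075 vs cont=52.6741 → 53.1075 [stop]  node(7,1) S=73.6938 payoff=43.3862 vs cont=42.9529 → 43.3862 [stop]  node(7,2) S=84.8922 payoff=32.1878 vs cont=31.7544 → 32.1878 [stop]  node(7,3) S=97.7924 payoff=19.2876 vs cont=18.8542 → 19.2876 [stop]  node(7,4) S=112.6529 payoff=4.4271 vs cont=5.9341 → 5.9341 [wait]  node(7,5) S=129.7716 payoff=0.0000 vs cont=0.0000 → 0.0000 [wait]  node(7,6) S=149.4916 payoff=0.0000 vs cont=0.0000 → 0.0000 [wait]  node(7,7) S=172.2083 payoff=0.0000 vs cont=0.0000 → 0.0000 [wait]
k=6: node(6,0) S=68.6613 payoff=48.4187 vs cont=47.9853 → 48.4187 [stop]  node(6,1) S=79.0951 payoff=37.9849 vs cont=37.5516 → 37.9849 [stop]  node(6,2) S=91.1143 payoff=25.9657 vs cont=25.5323 → 25.9657 [stop]  node(6,3) S=104.9600 payoff=12.1200 vs cont=12.4502 → 12.4502 [wait]  node(6,4) S=120.9097 payoff=0.0000 vs cont=2.9054 → 2.9054 [wait]  node(6,5) S=139.2831 payoff=0.0000 vs cont=0.0000 → 0.0000 [wait]  node(6,6) S=160.4484 payoff=0.0000 vs cont=0.0000 → 0.0000 [wait]
k=5: node(5,0) S=73.6938 payoff=43.3862 vs cont=42.9529 → 43.3862 [stop]  node(5,1) S=84.8922 payoff=32.1878 vs cont=31.7544 → 32.1878 [stop]  node(5,2) S=97.7924 payoff=19.2876 vs cont=19.0215 → 19.2876 [stop]  node(5,3) S=112.6529 payoff=4.4271 vs cont=7.5680 → 7.5680 [wait]  node(5,4) S=129.7716 payoff=0.0000 vs cont=1.4226 → 1.4226 [wait]  node(5,5) S=149.4916 payoff=0.0000 vs cont=0.0000 → 0.0000 [wait]
k=4: node(4,0) S=79.0951 payoff=37.9849 vs cont=37.5516 → 37.9849 [stop]  node(4,1) S=91.1143 payoff=25.9657 vs cont=25.5323 → 25.9657 [stop]  node(4,2) S=104.9600 payoff=12.1200 vs cont=13.2781 → 13.2781 [wait]  node(4,3) S=120.9097 payoff=0.0000 vs cont=4.4262 → 4.4262 [wait]  node(4,4) S=139.2831 payoff=0.0000 vs cont=0.6965 → 0.6965 [wait]
k=3: node(3,0) S=84.8922 payoff=32.1878 vs cont=31.7544 → 32.1878 [stop]  node(3,1) S=97.7924 payoff=19.2876 vs cont=19.4410 → 19.4410 [wait]  node(3,2) S=112.6529 payoff=4.4271 vs cont=8.7438 → 8.7438 [wait]  node(3,3) S=129.7716 payoff=0.0000 vs cont=2.5200 → 2.5200 [wait]
k=2: node(2,0) S=91.1143 payoff=25.9657 vs cont=25.6100 → 25.9657 [stop]  node(2,1) S=104.9600 payoff=12.1200 vs cont=13.9489 → 13.9489 [wait]  node(2,2) S=120.9097 payoff=0.0000 vs cont=5.5580 → 5.5580 [wait]
k=1: node(1,0) S=97.7924 payoff=19.2876 vs cont=19.7809 → 19.7809 [wait]  node(1,1) S=112.6529 payoff=4.4271 vs cont=9.6457 → 9.6457 [wait]
k=0: node(0,0) S=104.9600 payoff=12.1200 vs cont=14.5724 → 14.5724 [wait]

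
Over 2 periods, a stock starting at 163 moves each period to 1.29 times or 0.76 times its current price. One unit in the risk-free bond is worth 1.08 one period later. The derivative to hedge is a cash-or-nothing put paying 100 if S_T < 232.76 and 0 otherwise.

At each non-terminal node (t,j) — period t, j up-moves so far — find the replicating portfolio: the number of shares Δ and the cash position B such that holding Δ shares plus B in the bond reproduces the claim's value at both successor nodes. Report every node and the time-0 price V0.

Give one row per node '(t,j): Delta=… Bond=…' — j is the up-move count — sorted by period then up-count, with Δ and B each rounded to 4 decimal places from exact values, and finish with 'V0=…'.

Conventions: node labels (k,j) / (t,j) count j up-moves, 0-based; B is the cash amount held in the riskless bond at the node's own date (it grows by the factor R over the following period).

The replicating-portfolio and risk-neutral prices coincide; use p* = (1.08−0.76)/(1.29−0.76) = 0.6038 for the latter.
Payoffs at expiry: V(2,0)=100.0000, V(2,1)=100.0000, V(2,2)=0.0000
(1,0): S=123.8800. Δ = (V_up−V_dn)/(S_up−S_dn) = (100.0000−100.0000)/(159.8052−94.1488) = 0.0000. V = [p*·100.0000 + (1−p*)·100.0000]/1.08 = 92.5926. B = V − Δ·S = 92.5926.
(1,1): S=210.2700. Δ = (V_up−V_dn)/(S_up−S_dn) = (0.0000−100.0000)/(271.2483−159.8052) = -0.8973. V = [p*·0.0000 + (1−p*)·100.0000]/1.08 = 36.6876. B = V − Δ·S = 225.3669.
(0,0): S=163.0000. Δ = (V_up−V_dn)/(S_up−S_dn) = (36.6876−92.5926)/(210.2700−123.8800) = -0.6471. V = [p*·36.6876 + (1−p*)·92.5926]/1.08 = 54.4802. B = V − Δ·S = 159.9613.
Check: Δ(0,0)·S0 + B(0,0) = 54.4802 = V0.

(0,0): Delta=-0.6471 Bond=159.9613
(1,0): Delta=0.0000 Bond=92.5926
(1,1): Delta=-0.8973 Bond=225.3669
V0=54.4802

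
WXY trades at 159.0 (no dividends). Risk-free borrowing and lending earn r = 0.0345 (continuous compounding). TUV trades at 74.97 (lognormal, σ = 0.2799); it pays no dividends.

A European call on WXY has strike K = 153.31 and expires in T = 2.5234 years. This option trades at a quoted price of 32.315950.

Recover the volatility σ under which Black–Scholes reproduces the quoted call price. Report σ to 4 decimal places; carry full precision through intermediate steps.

sigma = 0.2318

At σ = 0.2318 the Black–Scholes value reproduces the quote:
σ√T = 0.2318·√2.5234 = 0.368219
d₁ = (ln(S/K) + (r+σ²/2)T) / (σ√T) = (ln(159.0/153.31) + (0.0345+0.2318²/2)·2.5234) / 0.368219 = (0.036442 + 0.154850) / 0.368219 = 0.519506
d₂ = d₁ − σ√T = 0.519506 − 0.368219 = 0.151287
e^{−rT} = 0.916625
N(d₁) = 0.698296,  N(d₂) = 0.560125
V = S·N(d₁) − K·e^{−rT}·N(d₂) = 111.029083 − 78.713132 = 32.315950 (equal to the quote); since ∂V/∂σ > 0 for all σ, the implied volatility is unique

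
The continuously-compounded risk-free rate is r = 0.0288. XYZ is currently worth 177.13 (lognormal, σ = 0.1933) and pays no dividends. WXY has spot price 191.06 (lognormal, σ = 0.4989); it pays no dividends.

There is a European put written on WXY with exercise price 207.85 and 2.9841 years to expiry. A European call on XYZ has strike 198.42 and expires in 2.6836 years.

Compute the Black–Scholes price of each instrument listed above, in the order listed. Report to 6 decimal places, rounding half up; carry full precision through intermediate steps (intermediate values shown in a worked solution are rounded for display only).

[WXY put K=207.85]
σ√T = 0.4989·√2.9841 = 0.861827
d₁ = (ln(S/K) + (r+σ²/2)T) / (σ√T) = (ln(191.06/207.85) + (0.0288+0.4989²/2)·2.9841) / 0.861827 = (-0.084229 + 0.457315) / 0.861827 = 0.432901
d₂ = d₁ − σ√T = 0.432901 − 0.861827 = -0.428926
e^{−rT} = 0.917647
N(−d₁) = 0.332543,  N(−d₂) = 0.666011
price = K·e^{−rT}·N(−d₂) − S·N(−d₁) = 127.030372 − 63.535721 = 63.494650
[XYZ call K=198.42]
σ√T = 0.1933·√2.6836 = 0.316658
d₁ = (ln(S/K) + (r+σ²/2)T) / (σ√T) = (ln(177.13/198.42) + (0.0288+0.1933²/2)·2.6836) / 0.316658 = (-0.113502 + 0.127424) / 0.316658 = 0.043965
d₂ = d₁ − σ√T = 0.043965 − 0.316658 = -0.272693
e^{−rT} = 0.925624
N(d₁) = 0.517534,  N(d₂) = 0.392544
price = S·N(d₁) − K·e^{−rT}·N(d₂) = 91.670758 − 72.095587 = 19.575170

price(WXY put K=207.85) = 63.494650
price(XYZ call K=198.42) = 19.575170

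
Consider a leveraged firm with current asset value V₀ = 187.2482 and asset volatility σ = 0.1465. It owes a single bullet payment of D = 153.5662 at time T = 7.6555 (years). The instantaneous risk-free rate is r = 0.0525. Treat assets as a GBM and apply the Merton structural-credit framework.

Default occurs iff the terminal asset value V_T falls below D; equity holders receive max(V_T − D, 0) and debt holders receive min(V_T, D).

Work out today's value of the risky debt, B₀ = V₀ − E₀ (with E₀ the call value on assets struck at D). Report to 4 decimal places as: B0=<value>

Apply the equity-as-call identities (strike 153.5662, horizon 7.6555 years):
d₁ = [ln(V₀/D) + (r + σ²/2)T] / (σ√T)
   = [ln(187.2482/153.5662) + (0.0525 + 0.5·0.1465²)·7.6555] / (0.1465·√7.6555)
   = [0.198303 + 0.484066] / 0.405345 = 1.683430
d₂ = d₁ − σ√T = 1.683430 − 0.405345 = 1.278085
N(d₁) = 0.953854,  N(d₂) = 0.899390,  e^(−rT) = 0.669038
E₀ = V₀·N(d₁) − D·e^(−rT)·N(d₂)
   = 187.2482·0.953854 − 153.5662·0.669038·0.899390 = 86.202570
B₀ = V₀ − E₀ = 187.2482 − 86.202570 = 101.045630

B0=101.0456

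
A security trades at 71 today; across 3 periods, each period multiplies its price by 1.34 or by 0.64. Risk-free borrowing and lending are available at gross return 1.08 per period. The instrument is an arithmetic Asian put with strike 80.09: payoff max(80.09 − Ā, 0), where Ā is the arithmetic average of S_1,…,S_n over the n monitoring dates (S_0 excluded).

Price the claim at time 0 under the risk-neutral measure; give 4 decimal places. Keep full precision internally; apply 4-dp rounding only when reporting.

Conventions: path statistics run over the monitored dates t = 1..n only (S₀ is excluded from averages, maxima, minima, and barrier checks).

price = 10.2578

Risk-neutral up-probability p* = (R−d)/(u−d) = (1.08−0.64)/(1.34−0.64) = 0.6286; the claim prices as the p*-weighted sum of path payoffs discounted by R^3.
Enumerate all 2^3 = 8 price paths (U = up ×1.34, D = down ×0.64); each path with k up-moves has probability p*^k·(1−p*)^(3−k).
DDD: Ā=31.0446, payoff=49.0454, prob=0.051242
UDD: Ā=64.9996, payoff=15.0904, prob=0.086717
DUD: Ā=48.4330, payoff=31.6570, prob=0.086717
UUD: Ā=101.4066, payoff=0.0000, prob=0.146752
DDU: Ā=37.8303, payoff=42.2597, prob=0.086717
UDU: Ā=79.2072, payoff=0.8828, prob=0.146752
DUU: Ā=62.6406, payoff=17.4494, prob=0.146752
UUU: Ā=131.1537, payoff=0.0000, prob=0.248350
Price = Σ prob·payoff / R^3 = 12.921920 / 1.259712 = 10.2578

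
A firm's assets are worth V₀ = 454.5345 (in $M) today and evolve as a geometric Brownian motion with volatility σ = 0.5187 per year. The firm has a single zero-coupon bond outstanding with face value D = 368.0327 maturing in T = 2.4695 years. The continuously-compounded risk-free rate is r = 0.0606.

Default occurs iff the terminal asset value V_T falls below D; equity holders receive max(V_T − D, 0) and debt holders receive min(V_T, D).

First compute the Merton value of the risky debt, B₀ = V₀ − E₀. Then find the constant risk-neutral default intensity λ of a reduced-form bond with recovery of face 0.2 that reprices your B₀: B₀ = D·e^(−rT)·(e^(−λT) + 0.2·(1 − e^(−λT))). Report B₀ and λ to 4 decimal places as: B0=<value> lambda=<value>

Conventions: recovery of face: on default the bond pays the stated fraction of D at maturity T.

Work the structural quantities from V₀ = 454.5345 against face 368.0327:
d₁ = [ln(V₀/D) + (r + σ²/2)T] / (σ√T)
   = [ln(454.5345/368.0327) + (0.0606 + 0.5·0.5187²)·2.4695] / (0.5187·√2.4695)
   = [0.211102 + 0.481861] / 0.815119 = 0.850138
d₂ = d₁ − σ√T = 0.850138 − 0.815119 = 0.035019
N(d₁) = 0.802376,  N(d₂) = 0.513968,  e^(−rT) = 0.861008
E₀ = V₀·N(d₁) − D·e^(−rT)·N(d₂)
   = 454.5345·0.802376 − 368.0327·0.861008·0.513968 = 201.841843
B₀ = V₀ − E₀ = 454.5345 − 201.841843 = 252.692657
e^(−λT) = (B₀·e^(rT)/D − 0.2)/(1 − 0.2) = (252.6927·1.161430/368.0327 − 0.2)/0.8 = 0.74680271
λ = −ln(0.74680271)/2.4695 = 0.118224

B0=252.6927 lambda=0.1182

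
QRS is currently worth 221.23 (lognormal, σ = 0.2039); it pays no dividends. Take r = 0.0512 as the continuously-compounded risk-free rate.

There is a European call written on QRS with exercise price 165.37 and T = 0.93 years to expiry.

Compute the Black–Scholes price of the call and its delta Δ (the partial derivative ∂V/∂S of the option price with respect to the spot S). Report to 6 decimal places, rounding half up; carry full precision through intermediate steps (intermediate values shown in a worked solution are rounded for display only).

price = 64.183628
Δ = 0.965656

σ√T = 0.2039·√0.93 = 0.196634
d₁ = (ln(S/K) + (r+σ²/2)T) / (σ√T) = (ln(221.23/165.37) + (0.0512+0.2039²/2)·0.93) / 0.196634 = (0.291017 + 0.066948) / 0.196634 = 1.820468
d₂ = d₁ − σ√T = 1.820468 − 0.196634 = 1.623834
e^{−rT} = 0.953500
N(d₁) = 0.965656,  N(d₂) = 0.947794
Call price V = S·N(d₁) − K·e^{−rT}·N(d₂) = 213.632102 − 149.448474 = 64.183628
Δ = N(d₁) = 0.965656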